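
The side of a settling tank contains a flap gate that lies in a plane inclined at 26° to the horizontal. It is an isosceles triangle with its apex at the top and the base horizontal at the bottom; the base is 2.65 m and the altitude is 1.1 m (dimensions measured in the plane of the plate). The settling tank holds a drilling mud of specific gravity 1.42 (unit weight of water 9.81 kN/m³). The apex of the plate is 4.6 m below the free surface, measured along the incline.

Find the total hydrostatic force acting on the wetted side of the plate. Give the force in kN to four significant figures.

γ = 1.42 × 9.81 = 13.9302 kN/m³.
Let θ = 26° be the plate's angle to the horizontal; measure y along the incline from where the plane meets the free surface. Vertical depth h = y·sinθ with sinθ = 0.438371.
With the apex up, the centroid sits 2h/3 = 2 × 1.1/3 = 0.733333 m below the apex, so y_c = 4.6 + 0.733333 = 5.33333 m and h_c = 5.33333 × 0.438371 = 2.33798 m.
A = ½ × 2.65 × 1.1 = 1.4575 m².
Resultant F = γ·h_c·A = 13.9302 × 2.33798 × 1.4575 = 47.4686 kN.

F ≈ 47.47 kN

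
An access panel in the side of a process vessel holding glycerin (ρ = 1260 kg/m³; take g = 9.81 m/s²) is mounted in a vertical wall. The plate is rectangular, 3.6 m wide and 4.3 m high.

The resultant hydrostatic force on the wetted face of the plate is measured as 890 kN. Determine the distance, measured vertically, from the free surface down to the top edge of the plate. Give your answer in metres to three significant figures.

d_top ≈ 2.50 m

γ = ρg = 1260 × 9.81 / 1000 = 12.3606 kN/m³.
A = 3.6 × 4.3 = 15.48 m².
From F = γ·h_c·A, the centroid depth is h_c = 890/(12.3606 × 15.48) = 4.65136 m.
The centroid lies 4.3/2 = 2.15 m below the top edge, so the top edge sits at h_top = 4.65136 − 2.15 = 2.50136 m below the surface.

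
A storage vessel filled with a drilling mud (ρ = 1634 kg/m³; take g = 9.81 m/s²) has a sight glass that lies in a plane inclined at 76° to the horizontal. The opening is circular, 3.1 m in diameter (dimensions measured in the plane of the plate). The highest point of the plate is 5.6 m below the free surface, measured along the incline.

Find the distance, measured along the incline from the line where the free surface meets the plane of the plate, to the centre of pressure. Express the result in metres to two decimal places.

y_p = 7.23 m

γ = ρg = 1634 × 9.81 / 1000 = 16.02954 kN/m³.
Let θ = 76° be the plate's angle to the horizontal; measure y along the incline from where the plane meets the free surface. Vertical depth h = y·sinθ with sinθ = 0.970296.
The centroid is at the centre, 1.55 m below the top of the plate, so y_c = 5.6 + 1.55 = 7.15 m and h_c = 7.15 × 0.970296 = 6.93762 m.
A = π(1.55)² = 7.54768 m².
Resultant F = γ·h_c·A = 16.02954 × 6.93762 × 7.54768 = 839.354 kN.
I_c = πr⁴/4 = π × 1.55⁴/4 = 4.53332 m⁴.
Centre of pressure: y_p = y_c + I_c/(y_c·A) = 7.15 + 4.53332/(7.15 × 7.54768) = 7.15 + 0.0840034 = 7.234 m along the plane.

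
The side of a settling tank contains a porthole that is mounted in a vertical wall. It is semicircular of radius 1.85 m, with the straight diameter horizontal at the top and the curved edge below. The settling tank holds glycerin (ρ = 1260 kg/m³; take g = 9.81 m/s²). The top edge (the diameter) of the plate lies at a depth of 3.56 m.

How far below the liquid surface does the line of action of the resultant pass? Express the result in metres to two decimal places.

γ = ρg = 1260 × 9.81 / 1000 = 12.3606 kN/m³.
The centroid of a semicircle lies 4r/(3π) = 0.785164 m from the diameter, here below the top edge, so the centroid depth is h_c = 3.56 + 0.785164 = 4.34516 m.
A = πr²/2 = π × 1.85²/2 = 5.37605 m².
Resultant F = γ·h_c·A = 12.3606 × 4.34516 × 5.37605 = 288.741 kN.
I_c = (π/8 − 8/(9π))·r⁴ = 0.109757 × 1.85⁴ = 1.28564 m⁴.
Centre of pressure: y_p = y_c + I_c/(y_c·A) = 4.34516 + 1.28564/(4.34516 × 5.37605) = 4.34516 + 0.0550364 = 4.4002 m along the plane.

h_p = 4.40 m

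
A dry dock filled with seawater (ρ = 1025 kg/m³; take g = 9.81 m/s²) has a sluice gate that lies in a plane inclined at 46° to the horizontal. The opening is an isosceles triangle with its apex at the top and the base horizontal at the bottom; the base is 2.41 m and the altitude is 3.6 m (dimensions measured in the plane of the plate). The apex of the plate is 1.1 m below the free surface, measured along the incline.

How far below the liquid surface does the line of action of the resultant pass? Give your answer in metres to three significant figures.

h_p = 2.67 m

γ = ρg = 1025 × 9.81 / 1000 = 10.05525 kN/m³.
Let θ = 46° be the plate's angle to the horizontal; measure y along the incline from where the plane meets the free surface. Vertical depth h = y·sinθ with sinθ = 0.719340.
With the apex up, the centroid sits 2h/3 = 2 × 3.6/3 = 2.4 m below the apex, so y_c = 1.1 + 2.4 = 3.5 m and h_c = 3.5 × 0.719340 = 2.51769 m.
A = ½ × 2.41 × 3.6 = 4.338 m².
Resultant F = γ·h_c·A = 10.05525 × 2.51769 × 4.338 = 109.821 kN.
I_c = b·h³/36 = 2.41 × 3.6³/36 = 3.12336 m⁴.
Centre of pressure: y_p = y_c + I_c/(y_c·A) = 3.5 + 3.12336/(3.5 × 4.338) = 3.5 + 0.205714 = 3.70571 m along the plane.
Vertically, h_p = y_p·sinθ = 3.70571 × 0.719340 = 2.66567 m.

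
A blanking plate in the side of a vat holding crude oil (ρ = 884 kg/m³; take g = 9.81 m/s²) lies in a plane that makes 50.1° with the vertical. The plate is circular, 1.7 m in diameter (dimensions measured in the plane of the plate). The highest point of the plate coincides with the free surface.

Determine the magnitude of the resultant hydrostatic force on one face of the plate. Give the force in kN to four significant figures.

F ≈ 10.73 kN

γ = ρg = 884 × 9.81 / 1000 = 8.67204 kN/m³.
The plate makes 50.1° with the vertical, i.e. θ = 90° − 50.1° = 39.9° to the horizontal. Measuring y along the incline from the free-surface line, vertical depth h = y·sinθ with sinθ = 0.641450.
The centroid is at the centre, 0.85 m below the top of the plate, so y_c = 0.85 m and h_c = 0.85 × 0.641450 = 0.545233 m.
A = π(0.85)² = 2.2698 m².
Resultant F = γ·h_c·A = 8.67204 × 0.545233 × 2.2698 = 10.7323 kN.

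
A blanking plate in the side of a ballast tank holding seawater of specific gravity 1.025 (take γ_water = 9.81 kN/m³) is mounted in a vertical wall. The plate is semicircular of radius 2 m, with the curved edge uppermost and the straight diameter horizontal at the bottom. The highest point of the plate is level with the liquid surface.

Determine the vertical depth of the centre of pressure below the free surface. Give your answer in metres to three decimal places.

h_p = 1.394 m

γ = 1.025 × 9.81 = 10.05525 kN/m³.
The centroid lies 4r/(3π) = 0.848826 m above the diameter, so r − 4r/(3π) = 2 − 0.848826 = 1.15117 m below the topmost point, so the centroid depth is h_c = 1.15117 m.
A = πr²/2 = π × 2²/2 = 6.28319 m².
Resultant F = γ·h_c·A = 10.05525 × 1.15117 × 6.28319 = 72.7298 kN.
I_c = (π/8 − 8/(9π))·r⁴ = 0.109757 × 2⁴ = 1.75611 m⁴.
Centre of pressure: y_p = y_c + I_c/(y_c·A) = 1.15117 + 1.75611/(1.15117 × 6.28319) = 1.15117 + 0.242791 = 1.39396 m along the plane.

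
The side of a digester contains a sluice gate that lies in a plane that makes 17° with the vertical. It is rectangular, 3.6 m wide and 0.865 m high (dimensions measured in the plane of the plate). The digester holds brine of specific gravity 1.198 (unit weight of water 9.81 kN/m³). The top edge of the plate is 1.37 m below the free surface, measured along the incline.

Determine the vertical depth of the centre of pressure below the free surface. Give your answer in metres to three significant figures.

γ = 1.198 × 9.81 = 11.75238 kN/m³.
The plate makes 17° with the vertical, i.e. θ = 90° − 17° = 73° to the horizontal. Measuring y along the incline from the free-surface line, vertical depth h = y·sinθ with sinθ = 0.956305.
The centroid lies 0.865/2 = 0.4325 m below the top edge, so y_c = 1.37 + 0.4325 = 1.8025 m and h_c = 1.8025 × 0.956305 = 1.72374 m.
A = 3.6 × 0.865 = 3.114 m².
Resultant F = γ·h_c·A = 11.75238 × 1.72374 × 3.114 = 63.0836 kN.
I_c = b·h³/12 = 3.6 × 0.865³/12 = 0.194164 m⁴.
Centre of pressure: y_p = y_c + I_c/(y_c·A) = 1.8025 + 0.194164/(1.8025 × 3.114) = 1.8025 + 0.0345919 = 1.83709 m along the plane.
Vertically, h_p = y_p·sinθ = 1.83709 × 0.956305 = 1.75682 m.

h_p = 1.76 m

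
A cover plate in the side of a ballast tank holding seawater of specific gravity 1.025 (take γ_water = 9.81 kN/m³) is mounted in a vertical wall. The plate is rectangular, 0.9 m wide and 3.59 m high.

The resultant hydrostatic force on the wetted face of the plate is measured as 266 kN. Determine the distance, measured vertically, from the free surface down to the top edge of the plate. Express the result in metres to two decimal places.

γ = 1.025 × 9.81 = 10.05525 kN/m³.
A = 0.9 × 3.59 = 3.231 m².
From F = γ·h_c·A, the centroid depth is h_c = 266/(10.05525 × 3.231) = 8.18751 m.
The centroid lies 3.59/2 = 1.795 m below the top edge, so the top edge sits at h_top = 8.18751 − 1.795 = 6.39251 m below the surface.

d_top ≈ 6.39 m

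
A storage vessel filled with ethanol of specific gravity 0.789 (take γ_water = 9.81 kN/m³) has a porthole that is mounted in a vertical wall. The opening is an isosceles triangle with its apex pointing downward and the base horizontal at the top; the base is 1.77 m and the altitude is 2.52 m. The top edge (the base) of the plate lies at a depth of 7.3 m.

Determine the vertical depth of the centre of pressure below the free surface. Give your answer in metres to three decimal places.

γ = 0.789 × 9.81 = 7.74009 kN/m³.
With the apex down, the centroid sits h/3 = 2.52/3 = 0.84 m below the base (the top edge), so the centroid depth is h_c = 7.3 + 0.84 = 8.14 m.
A = ½ × 1.77 × 2.52 = 2.2302 m².
Resultant F = γ·h_c·A = 7.74009 × 8.14 × 2.2302 = 140.512 kN.
I_c = b·h³/36 = 1.77 × 2.52³/36 = 0.786815 m⁴.
Centre of pressure: y_p = y_c + I_c/(y_c·A) = 8.14 + 0.786815/(8.14 × 2.2302) = 8.14 + 0.0433415 = 8.18334 m along the plane.

h_p = 8.183 m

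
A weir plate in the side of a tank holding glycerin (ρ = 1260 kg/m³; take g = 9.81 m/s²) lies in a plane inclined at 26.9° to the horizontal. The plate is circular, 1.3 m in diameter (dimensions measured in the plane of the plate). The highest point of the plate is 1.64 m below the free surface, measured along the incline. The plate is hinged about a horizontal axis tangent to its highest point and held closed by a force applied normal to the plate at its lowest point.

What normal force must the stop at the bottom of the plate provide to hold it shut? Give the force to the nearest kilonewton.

P ≈ 9 kN

γ = ρg = 1260 × 9.81 / 1000 = 12.3606 kN/m³.
Let θ = 26.9° be the plate's angle to the horizontal; measure y along the incline from where the plane meets the free surface. Vertical depth h = y·sinθ with sinθ = 0.452435.
The centroid is at the centre, 0.65 m below the top of the plate, so y_c = 1.64 + 0.65 = 2.29 m and h_c = 2.29 × 0.452435 = 1.03608 m.
A = π(0.65)² = 1.32732 m².
Resultant F = γ·h_c·A = 12.3606 × 1.03608 × 1.32732 = 16.9984 kN.
I_c = πr⁴/4 = π × 0.65⁴/4 = 0.140198 m⁴.
Centre of pressure: y_p = y_c + I_c/(y_c·A) = 2.29 + 0.140198/(2.29 × 1.32732) = 2.29 + 0.0461244 = 2.33612 m along the plane.
The resultant acts 0.65 + 0.0461244 = 0.696124 m (along the plate) below the hinge at the top edge, so the moment about the hinge is M = F × 0.696124 = 16.9984 × 0.696124 = 11.833 kN·m.
A normal force at the bottom, 1.3 m from the hinge, must supply this moment: P = 11.833/1.3 = 9.10231 kN.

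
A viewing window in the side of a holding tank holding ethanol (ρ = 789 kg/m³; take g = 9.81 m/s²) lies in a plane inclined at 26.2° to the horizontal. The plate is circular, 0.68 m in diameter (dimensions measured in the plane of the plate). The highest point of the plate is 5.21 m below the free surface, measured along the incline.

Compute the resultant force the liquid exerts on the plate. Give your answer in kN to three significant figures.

F ≈ 6.89 kN

γ = ρg = 789 × 9.81 / 1000 = 7.74009 kN/m³.
Let θ = 26.2° be the plate's angle to the horizontal; measure y along the incline from where the plane meets the free surface. Vertical depth h = y·sinθ with sinθ = 0.441506.
The centroid is at the centre, 0.34 m below the top of the plate, so y_c = 5.21 + 0.34 = 5.55 m and h_c = 5.55 × 0.441506 = 2.45036 m.
A = π(0.34)² = 0.363168 m².
Resultant F = γ·h_c·A = 7.74009 × 2.45036 × 0.363168 = 6.88785 kN.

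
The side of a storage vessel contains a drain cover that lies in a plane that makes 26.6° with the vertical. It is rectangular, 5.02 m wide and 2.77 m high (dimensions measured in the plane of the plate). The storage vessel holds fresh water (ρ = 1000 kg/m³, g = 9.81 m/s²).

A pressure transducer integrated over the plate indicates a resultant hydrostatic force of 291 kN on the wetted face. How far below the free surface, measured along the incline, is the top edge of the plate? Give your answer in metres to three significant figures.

y_top ≈ 1.00 m

γ = ρg = 1000 × 9.81 = 9810 N/m³ = 9.81 kN/m³.
A = 5.02 × 2.77 = 13.9054 m².
From F = γ·h_c·A, the centroid depth is h_c = 291/(9.81 × 13.9054) = 2.13324 m.
The plate makes 26.6° with the vertical, i.e. θ = 90° − 26.6° = 63.4° to the horizontal. Measuring y along the incline from the free-surface line, vertical depth h = y·sinθ with sinθ = 0.894154.
Along the incline, y_c = h_c/sinθ = 2.13324/0.894154 = 2.38576 m.
The centroid lies 2.77/2 = 1.385 m below the top edge, so the top edge sits at y_top = 2.38576 − 1.385 = 1.00076 m along the incline.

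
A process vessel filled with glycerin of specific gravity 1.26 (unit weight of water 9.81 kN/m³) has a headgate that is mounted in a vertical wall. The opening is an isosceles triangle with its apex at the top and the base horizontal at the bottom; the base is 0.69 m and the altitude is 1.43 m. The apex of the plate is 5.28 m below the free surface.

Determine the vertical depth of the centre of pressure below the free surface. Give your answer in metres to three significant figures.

γ = 1.26 × 9.81 = 12.3606 kN/m³.
With the apex up, the centroid sits 2h/3 = 2 × 1.43/3 = 0.953333 m below the apex, so the centroid depth is h_c = 5.28 + 0.953333 = 6.23333 m.
A = ½ × 0.69 × 1.43 = 0.49335 m².
Resultant F = γ·h_c·A = 12.3606 × 6.23333 × 0.49335 = 38.0115 kN.
I_c = b·h³/36 = 0.69 × 1.43³/36 = 0.0560473 m⁴.
Centre of pressure: y_p = y_c + I_c/(y_c·A) = 6.23333 + 0.0560473/(6.23333 × 0.49335) = 6.23333 + 0.0182255 = 6.25156 m along the plane.

h_p = 6.25 m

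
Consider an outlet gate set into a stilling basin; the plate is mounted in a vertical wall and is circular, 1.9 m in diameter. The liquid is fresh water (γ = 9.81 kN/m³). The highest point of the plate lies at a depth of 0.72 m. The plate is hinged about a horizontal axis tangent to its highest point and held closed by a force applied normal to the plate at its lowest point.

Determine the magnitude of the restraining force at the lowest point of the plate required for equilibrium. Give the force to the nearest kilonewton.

γ = 9.81 kN/m³.
The centroid is at the centre, 0.95 m below the top of the plate, so the centroid depth is h_c = 0.72 + 0.95 = 1.67 m.
A = π(0.95)² = 2.83529 m².
Resultant F = γ·h_c·A = 9.81 × 1.67 × 2.83529 = 46.4497 kN.
I_c = πr⁴/4 = π × 0.95⁴/4 = 0.639712 m⁴.
Centre of pressure: y_p = y_c + I_c/(y_c·A) = 1.67 + 0.639712/(1.67 × 2.83529) = 1.67 + 0.135105 = 1.8051 m along the plane.
The resultant acts 0.95 + 0.135105 = 1.0851 m (along the plate) below the hinge at the top edge, so the moment about the hinge is M = F × 1.0851 = 46.4497 × 1.0851 = 50.4026 kN·m.
A normal force at the bottom, 1.9 m from the hinge, must supply this moment: P = 50.4026/1.9 = 26.5277 kN.

P ≈ 27 kN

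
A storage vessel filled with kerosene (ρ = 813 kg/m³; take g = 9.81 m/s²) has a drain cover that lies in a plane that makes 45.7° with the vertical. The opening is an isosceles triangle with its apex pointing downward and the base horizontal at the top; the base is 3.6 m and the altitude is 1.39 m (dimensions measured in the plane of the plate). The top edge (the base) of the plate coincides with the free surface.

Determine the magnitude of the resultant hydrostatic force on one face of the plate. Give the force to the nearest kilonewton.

F ≈ 6 kN

γ = ρg = 813 × 9.81 / 1000 = 7.97553 kN/m³.
The plate makes 45.7° with the vertical, i.e. θ = 90° − 45.7° = 44.3° to the horizontal. Measuring y along the incline from the free-surface line, vertical depth h = y·sinθ with sinθ = 0.698415.
With the apex down, the centroid sits h/3 = 1.39/3 = 0.463333 m below the base (the top edge), so y_c = 0.463333 m and h_c = 0.463333 × 0.698415 = 0.323599 m.
A = ½ × 3.6 × 1.39 = 2.502 m².
Resultant F = γ·h_c·A = 7.97553 × 0.323599 × 2.502 = 6.45735 kN.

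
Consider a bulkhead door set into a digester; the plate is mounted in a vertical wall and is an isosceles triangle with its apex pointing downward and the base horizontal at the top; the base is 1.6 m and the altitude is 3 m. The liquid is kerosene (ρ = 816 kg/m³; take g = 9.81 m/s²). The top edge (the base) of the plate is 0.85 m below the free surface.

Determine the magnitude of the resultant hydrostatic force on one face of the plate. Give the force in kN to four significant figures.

F ≈ 35.54 kN

γ = ρg = 816 × 9.81 / 1000 = 8.00496 kN/m³.
With the apex down, the centroid sits h/3 = 3/3 = 1 m below the base (the top edge), so the centroid depth is h_c = 0.85 + 1 = 1.85 m.
A = ½ × 1.6 × 3 = 2.4 m².
Resultant F = γ·h_c·A = 8.00496 × 1.85 × 2.4 = 35.542 kN.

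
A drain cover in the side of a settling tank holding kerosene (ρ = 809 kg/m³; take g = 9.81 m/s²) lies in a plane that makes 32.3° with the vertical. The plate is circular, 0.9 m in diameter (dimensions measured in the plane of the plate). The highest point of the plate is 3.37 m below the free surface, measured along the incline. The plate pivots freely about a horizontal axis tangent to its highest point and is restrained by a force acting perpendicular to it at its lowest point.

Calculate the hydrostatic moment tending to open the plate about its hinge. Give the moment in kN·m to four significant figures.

M ≈ 7.552 kN·m

γ = ρg = 809 × 9.81 / 1000 = 7.93629 kN/m³.
The plate makes 32.3° with the vertical, i.e. θ = 90° − 32.3° = 57.7° to the horizontal. Measuring y along the incline from the free-surface line, vertical depth h = y·sinθ with sinθ = 0.845262.
The centroid is at the centre, 0.45 m below the top of the plate, so y_c = 3.37 + 0.45 = 3.82 m and h_c = 3.82 × 0.845262 = 3.2289 m.
A = π(0.45)² = 0.636173 m².
Resultant F = γ·h_c·A = 7.93629 × 3.2289 × 0.636173 = 16.3022 kN.
I_c = πr⁴/4 = π × 0.45⁴/4 = 0.0322062 m⁴.
Centre of pressure: y_p = y_c + I_c/(y_c·A) = 3.82 + 0.0322062/(3.82 × 0.636173) = 3.82 + 0.0132526 = 3.83325 m along the plane.
The resultant acts 0.45 + 0.0132526 = 0.463253 m (along the plate) below the hinge at the top edge, so the moment about the hinge is M = F × 0.463253 = 16.3022 × 0.463253 = 7.55204 kN·m.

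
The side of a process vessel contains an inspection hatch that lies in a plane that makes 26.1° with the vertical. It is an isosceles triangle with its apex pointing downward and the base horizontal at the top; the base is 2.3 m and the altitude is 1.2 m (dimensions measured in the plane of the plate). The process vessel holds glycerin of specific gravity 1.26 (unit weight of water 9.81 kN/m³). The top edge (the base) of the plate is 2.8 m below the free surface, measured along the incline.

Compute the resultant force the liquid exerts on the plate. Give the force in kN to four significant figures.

γ = 1.26 × 9.81 = 12.3606 kN/m³.
The plate makes 26.1° with the vertical, i.e. θ = 90° − 26.1° = 63.9° to the horizontal. Measuring y along the incline from the free-surface line, vertical depth h = y·sinθ with sinθ = 0.898028.
With the apex down, the centroid sits h/3 = 1.2/3 = 0.4 m below the base (the top edge), so y_c = 2.8 + 0.4 = 3.2 m and h_c = 3.2 × 0.898028 = 2.87369 m.
A = ½ × 2.3 × 1.2 = 1.38 m².
Resultant F = γ·h_c·A = 12.3606 × 2.87369 × 1.38 = 49.0183 kN.

F ≈ 49.02 kN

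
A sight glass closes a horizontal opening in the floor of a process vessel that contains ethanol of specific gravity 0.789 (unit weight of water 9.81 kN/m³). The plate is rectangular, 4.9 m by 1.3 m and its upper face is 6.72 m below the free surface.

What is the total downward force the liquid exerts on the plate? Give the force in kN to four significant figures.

γ = 0.789 × 9.81 = 7.74009 kN/m³.
The plate is horizontal, so pressure is uniform at p = γ·h = 7.74009 × 6.72 = 52.0134 kN/m².
A = 4.9 × 1.3 = 6.37 m².
F = p·A = 52.0134 × 6.37 = 331.325 kN.

F ≈ 331.3 kN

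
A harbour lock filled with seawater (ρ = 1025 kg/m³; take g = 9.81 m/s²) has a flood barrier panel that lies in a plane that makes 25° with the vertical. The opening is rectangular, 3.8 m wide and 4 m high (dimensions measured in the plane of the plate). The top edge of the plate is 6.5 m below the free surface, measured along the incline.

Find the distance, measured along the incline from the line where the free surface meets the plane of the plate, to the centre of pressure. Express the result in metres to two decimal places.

y_p = 8.66 m

γ = ρg = 1025 × 9.81 / 1000 = 10.05525 kN/m³.
The plate makes 25° with the vertical, i.e. θ = 90° − 25° = 65° to the horizontal. Measuring y along the incline from the free-surface line, vertical depth h = y·sinθ with sinθ = 0.906308.
The centroid lies 4/2 = 2 m below the top edge, so y_c = 6.5 + 2 = 8.5 m and h_c = 8.5 × 0.906308 = 7.70362 m.
A = 3.8 × 4 = 15.2 m².
Resultant F = γ·h_c·A = 10.05525 × 7.70362 × 15.2 = 1177.42 kN.
I_c = b·h³/12 = 3.8 × 4³/12 = 20.2667 m⁴.
Centre of pressure: y_p = y_c + I_c/(y_c·A) = 8.5 + 20.2667/(8.5 × 15.2) = 8.5 + 0.156863 = 8.65686 m along the plane.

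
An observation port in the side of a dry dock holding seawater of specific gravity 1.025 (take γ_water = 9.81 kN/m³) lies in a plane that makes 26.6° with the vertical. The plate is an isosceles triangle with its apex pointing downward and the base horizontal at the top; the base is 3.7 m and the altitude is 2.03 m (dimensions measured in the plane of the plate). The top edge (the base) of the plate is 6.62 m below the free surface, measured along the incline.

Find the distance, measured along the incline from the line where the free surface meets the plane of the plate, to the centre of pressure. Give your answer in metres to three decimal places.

γ = 1.025 × 9.81 = 10.05525 kN/m³.
The plate makes 26.6° with the vertical, i.e. θ = 90° − 26.6° = 63.4° to the horizontal. Measuring y along the incline from the free-surface line, vertical depth h = y·sinθ with sinθ = 0.894154.
With the apex down, the centroid sits h/3 = 2.03/3 = 0.676667 m below the base (the top edge), so y_c = 6.62 + 0.676667 = 7.29667 m and h_c = 7.29667 × 0.894154 = 6.52435 m.
A = ½ × 3.7 × 2.03 = 3.7555 m².
Resultant F = γ·h_c·A = 10.05525 × 6.52435 × 3.7555 = 246.376 kN.
I_c = b·h³/36 = 3.7 × 2.03³/36 = 0.85978 m⁴.
Centre of pressure: y_p = y_c + I_c/(y_c·A) = 7.29667 + 0.85978/(7.29667 × 3.7555) = 7.29667 + 0.0313758 = 7.32805 m along the plane.

y_p = 7.328 m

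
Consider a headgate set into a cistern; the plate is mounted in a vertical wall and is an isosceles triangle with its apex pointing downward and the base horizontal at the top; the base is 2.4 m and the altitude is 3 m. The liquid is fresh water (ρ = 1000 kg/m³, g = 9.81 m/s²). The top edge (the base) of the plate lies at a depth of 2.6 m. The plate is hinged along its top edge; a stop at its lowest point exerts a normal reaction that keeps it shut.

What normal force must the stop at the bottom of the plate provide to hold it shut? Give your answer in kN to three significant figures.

γ = ρg = 1000 × 9.81 = 9810 N/m³ = 9.81 kN/m³.
With the apex down, the centroid sits h/3 = 3/3 = 1 m below the base (the top edge), so the centroid depth is h_c = 2.6 + 1 = 3.6 m.
A = ½ × 2.4 × 3 = 3.6 m².
Resultant F = γ·h_c·A = 9.81 × 3.6 × 3.6 = 127.138 kN.
I_c = b·h³/36 = 2.4 × 3³/36 = 1.8 m⁴.
Centre of pressure: y_p = y_c + I_c/(y_c·A) = 3.6 + 1.8/(3.6 × 3.6) = 3.6 + 0.138889 = 3.73889 m along the plane.
The resultant acts 1 + 0.138889 = 1.13889 m (along the plate) below the hinge at the top edge, so the moment about the hinge is M = F × 1.13889 = 127.138 × 1.13889 = 144.796 kN·m.
A normal force at the bottom, 3 m from the hinge, must supply this moment: P = 144.796/3 = 48.2653 kN.

P ≈ 48.3 kN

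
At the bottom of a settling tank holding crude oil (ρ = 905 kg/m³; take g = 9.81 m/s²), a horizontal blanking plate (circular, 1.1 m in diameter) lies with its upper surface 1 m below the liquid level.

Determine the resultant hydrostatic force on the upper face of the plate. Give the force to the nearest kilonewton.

γ = ρg = 905 × 9.81 / 1000 = 8.87805 kN/m³.
The plate is horizontal, so pressure is uniform at p = γ·h = 8.87805 × 1 = 8.87805 kN/m².
A = π(0.55)² = 0.950332 m².
F = p·A = 8.87805 × 0.950332 = 8.4371 kN.

F ≈ 8 kN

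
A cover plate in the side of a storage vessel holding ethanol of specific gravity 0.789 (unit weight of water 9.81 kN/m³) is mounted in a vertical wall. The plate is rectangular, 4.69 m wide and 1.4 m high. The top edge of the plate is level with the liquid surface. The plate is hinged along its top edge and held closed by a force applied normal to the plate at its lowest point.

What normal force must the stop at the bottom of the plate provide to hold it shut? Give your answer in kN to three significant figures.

γ = 0.789 × 9.81 = 7.74009 kN/m³.
The centroid lies 1.4/2 = 0.7 m below the top edge, so the centroid depth is h_c = 0.7 m.
A = 4.69 × 1.4 = 6.566 m².
Resultant F = γ·h_c·A = 7.74009 × 0.7 × 6.566 = 35.575 kN.
I_c = b·h³/12 = 4.69 × 1.4³/12 = 1.07245 m⁴.
Centre of pressure: y_p = y_c + I_c/(y_c·A) = 0.7 + 1.07245/(0.7 × 6.566) = 0.7 + 0.233334 = 0.933334 m along the plane.
The resultant acts 0.7 + 0.233334 = 0.933334 m (along the plate) below the hinge at the top edge, so the moment about the hinge is M = F × 0.933334 = 35.575 × 0.933334 = 33.2034 kN·m.
A normal force at the bottom, 1.4 m from the hinge, must supply this moment: P = 33.2034/1.4 = 23.7167 kN.

P ≈ 23.7 kN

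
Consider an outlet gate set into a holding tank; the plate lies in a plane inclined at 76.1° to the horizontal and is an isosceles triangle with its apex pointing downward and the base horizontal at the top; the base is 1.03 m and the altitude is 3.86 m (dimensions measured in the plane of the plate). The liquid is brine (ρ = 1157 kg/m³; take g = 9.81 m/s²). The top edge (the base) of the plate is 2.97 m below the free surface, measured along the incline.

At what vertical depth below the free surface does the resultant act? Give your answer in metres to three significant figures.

h_p = 4.32 m

γ = ρg = 1157 × 9.81 / 1000 = 11.35017 kN/m³.
Let θ = 76.1° be the plate's angle to the horizontal; measure y along the incline from where the plane meets the free surface. Vertical depth h = y·sinθ with sinθ = 0.970716.
With the apex down, the centroid sits h/3 = 3.86/3 = 1.28667 m below the base (the top edge), so y_c = 2.97 + 1.28667 = 4.25667 m and h_c = 4.25667 × 0.970716 = 4.13202 m.
A = ½ × 1.03 × 3.86 = 1.9879 m².
Resultant F = γ·h_c·A = 11.35017 × 4.13202 × 1.9879 = 93.2308 kN.
I_c = b·h³/36 = 1.03 × 3.86³/36 = 1.6455 m⁴.
Centre of pressure: y_p = y_c + I_c/(y_c·A) = 4.25667 + 1.6455/(4.25667 × 1.9879) = 4.25667 + 0.194461 = 4.45113 m along the plane.
Vertically, h_p = y_p·sinθ = 4.45113 × 0.970716 = 4.32078 m.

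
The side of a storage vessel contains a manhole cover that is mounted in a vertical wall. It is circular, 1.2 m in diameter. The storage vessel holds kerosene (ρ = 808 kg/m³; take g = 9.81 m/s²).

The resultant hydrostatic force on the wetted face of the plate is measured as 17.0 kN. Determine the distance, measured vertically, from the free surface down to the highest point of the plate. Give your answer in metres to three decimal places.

d_top ≈ 1.296 m

γ = ρg = 808 × 9.81 / 1000 = 7.92648 kN/m³.
A = π(0.6)² = 1.13097 m².
From F = γ·h_c·A, the centroid depth is h_c = 17.0/(7.92648 × 1.13097) = 1.89635 m.
The centroid is at the centre, 0.6 m below the top of the plate, so the highest point sits at h_top = 1.89635 − 0.6 = 1.29635 m below the surface.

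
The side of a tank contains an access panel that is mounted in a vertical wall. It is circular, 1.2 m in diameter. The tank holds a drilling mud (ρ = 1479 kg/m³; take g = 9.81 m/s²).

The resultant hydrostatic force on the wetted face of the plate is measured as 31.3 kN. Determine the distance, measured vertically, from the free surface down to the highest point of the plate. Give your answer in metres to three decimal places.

γ = ρg = 1479 × 9.81 / 1000 = 14.50899 kN/m³.
A = π(0.6)² = 1.13097 m².
From F = γ·h_c·A, the centroid depth is h_c = 31.3/(14.50899 × 1.13097) = 1.90746 m.
The centroid is at the centre, 0.6 m below the top of the plate, so the highest point sits at h_top = 1.90746 − 0.6 = 1.30746 m below the surface.

d_top ≈ 1.307 m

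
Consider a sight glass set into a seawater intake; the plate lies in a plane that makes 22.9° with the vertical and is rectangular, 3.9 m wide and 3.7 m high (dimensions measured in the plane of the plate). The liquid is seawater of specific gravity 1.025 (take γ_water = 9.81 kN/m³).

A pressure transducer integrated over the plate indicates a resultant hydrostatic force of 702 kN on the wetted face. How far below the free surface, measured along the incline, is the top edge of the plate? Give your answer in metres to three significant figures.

γ = 1.025 × 9.81 = 10.05525 kN/m³.
A = 3.9 × 3.7 = 14.43 m².
From F = γ·h_c·A, the centroid depth is h_c = 702/(10.05525 × 14.43) = 4.83813 m.
The plate makes 22.9° with the vertical, i.e. θ = 90° − 22.9° = 67.1° to the horizontal. Measuring y along the incline from the free-surface line, vertical depth h = y·sinθ with sinθ = 0.921185.
Along the incline, y_c = h_c/sinθ = 4.83813/0.921185 = 5.25207 m.
The centroid lies 3.7/2 = 1.85 m below the top edge, so the top edge sits at y_top = 5.25207 − 1.85 = 3.40207 m along the incline.

y_top ≈ 3.40 m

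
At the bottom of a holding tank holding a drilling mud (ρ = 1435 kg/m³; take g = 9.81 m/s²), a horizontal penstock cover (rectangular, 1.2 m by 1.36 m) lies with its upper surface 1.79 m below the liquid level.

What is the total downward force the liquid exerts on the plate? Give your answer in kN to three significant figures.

F ≈ 41.1 kN

γ = ρg = 1435 × 9.81 / 1000 = 14.07735 kN/m³.
The plate is horizontal, so pressure is uniform at p = γ·h = 14.07735 × 1.79 = 25.1985 kN/m².
A = 1.2 × 1.36 = 1.632 m².
F = p·A = 25.1985 × 1.632 = 41.124 kN.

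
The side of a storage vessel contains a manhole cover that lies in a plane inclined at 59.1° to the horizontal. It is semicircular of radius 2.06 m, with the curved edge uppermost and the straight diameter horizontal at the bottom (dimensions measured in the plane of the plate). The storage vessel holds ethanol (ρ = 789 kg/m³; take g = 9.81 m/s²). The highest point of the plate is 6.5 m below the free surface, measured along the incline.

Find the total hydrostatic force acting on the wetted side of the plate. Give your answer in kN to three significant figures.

γ = ρg = 789 × 9.81 / 1000 = 7.74009 kN/m³.
Let θ = 59.1° be the plate's angle to the horizontal; measure y along the incline from where the plane meets the free surface. Vertical depth h = y·sinθ with sinθ = 0.858065.
The centroid lies 4r/(3π) = 0.874291 m above the diameter, so r − 4r/(3π) = 2.06 − 0.874291 = 1.18571 m below the topmost point, so y_c = 6.5 + 1.18571 = 7.68571 m and h_c = 7.68571 × 0.858065 = 6.59484 m.
A = πr²/2 = π × 2.06²/2 = 6.66583 m².
Resultant F = γ·h_c·A = 7.74009 × 6.59484 × 6.66583 = 340.255 kN.

F ≈ 340 kN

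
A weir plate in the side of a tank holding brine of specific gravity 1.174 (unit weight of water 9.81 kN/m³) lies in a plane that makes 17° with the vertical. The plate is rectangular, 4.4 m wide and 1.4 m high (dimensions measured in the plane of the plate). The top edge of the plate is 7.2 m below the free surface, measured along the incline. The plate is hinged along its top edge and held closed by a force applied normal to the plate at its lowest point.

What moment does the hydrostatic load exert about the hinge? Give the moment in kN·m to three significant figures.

M ≈ 386 kN·m

γ = 1.174 × 9.81 = 11.51694 kN/m³.
The plate makes 17° with the vertical, i.e. θ = 90° − 17° = 73° to the horizontal. Measuring y along the incline from the free-surface line, vertical depth h = y·sinθ with sinθ = 0.956305.
The centroid lies 1.4/2 = 0.7 m below the top edge, so y_c = 7.2 + 0.7 = 7.9 m and h_c = 7.9 × 0.956305 = 7.55481 m.
A = 4.4 × 1.4 = 6.16 m².
Resultant F = γ·h_c·A = 11.51694 × 7.55481 × 6.16 = 535.971 kN.
I_c = b·h³/12 = 4.4 × 1.4³/12 = 1.00613 m⁴.
Centre of pressure: y_p = y_c + I_c/(y_c·A) = 7.9 + 1.00613/(7.9 × 6.16) = 7.9 + 0.020675 = 7.92068 m along the plane.
The resultant acts 0.7 + 0.020675 = 0.720675 m (along the plate) below the hinge at the top edge, so the moment about the hinge is M = F × 0.720675 = 535.971 × 0.720675 = 386.261 kN·m.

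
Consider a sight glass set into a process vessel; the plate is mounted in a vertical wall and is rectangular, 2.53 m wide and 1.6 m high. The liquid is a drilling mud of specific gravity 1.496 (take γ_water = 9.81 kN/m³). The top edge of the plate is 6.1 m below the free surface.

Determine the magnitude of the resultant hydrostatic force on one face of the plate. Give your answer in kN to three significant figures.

γ = 1.496 × 9.81 = 14.67576 kN/m³.
The centroid lies 1.6/2 = 0.8 m below the top edge, so the centroid depth is h_c = 6.1 + 0.8 = 6.9 m.
A = 2.53 × 1.6 = 4.048 m².
Resultant F = γ·h_c·A = 14.67576 × 6.9 × 4.048 = 409.912 kN.

F ≈ 410 kN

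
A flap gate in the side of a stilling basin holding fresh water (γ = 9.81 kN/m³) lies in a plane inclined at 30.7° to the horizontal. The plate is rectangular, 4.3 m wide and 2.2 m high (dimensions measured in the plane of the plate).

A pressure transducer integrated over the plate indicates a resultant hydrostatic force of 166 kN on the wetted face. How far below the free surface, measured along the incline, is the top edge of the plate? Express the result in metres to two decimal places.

γ = 9.81 kN/m³.
A = 4.3 × 2.2 = 9.46 m².
From F = γ·h_c·A, the centroid depth is h_c = 166/(9.81 × 9.46) = 1.78874 m.
Let θ = 30.7° be the plate's angle to the horizontal; measure y along the incline from where the plane meets the free surface. Vertical depth h = y·sinθ with sinθ = 0.510543.
Along the incline, y_c = h_c/sinθ = 1.78874/0.510543 = 3.5036 m.
The centroid lies 2.2/2 = 1.1 m below the top edge, so the top edge sits at y_top = 3.5036 − 1.1 = 2.4036 m along the incline.

y_top ≈ 2.40 m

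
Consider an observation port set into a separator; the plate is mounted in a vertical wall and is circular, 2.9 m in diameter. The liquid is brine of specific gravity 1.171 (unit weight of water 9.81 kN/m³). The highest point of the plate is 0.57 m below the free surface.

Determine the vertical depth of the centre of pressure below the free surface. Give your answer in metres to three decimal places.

h_p = 2.280 m

γ = 1.171 × 9.81 = 11.48751 kN/m³.
The centroid is at the centre, 1.45 m below the top of the plate, so the centroid depth is h_c = 0.57 + 1.45 = 2.02 m.
A = π(1.45)² = 6.6052 m².
Resultant F = γ·h_c·A = 11.48751 × 2.02 × 6.6052 = 153.272 kN.
I_c = πr⁴/4 = π × 1.45⁴/4 = 3.47186 m⁴.
Centre of pressure: y_p = y_c + I_c/(y_c·A) = 2.02 + 3.47186/(2.02 × 6.6052) = 2.02 + 0.260211 = 2.28021 m along the plane.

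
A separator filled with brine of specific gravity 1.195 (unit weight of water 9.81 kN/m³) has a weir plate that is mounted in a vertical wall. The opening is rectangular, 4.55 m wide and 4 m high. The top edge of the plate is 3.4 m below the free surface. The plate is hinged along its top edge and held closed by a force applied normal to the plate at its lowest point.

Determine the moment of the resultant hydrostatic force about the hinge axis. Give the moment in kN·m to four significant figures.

γ = 1.195 × 9.81 = 11.72295 kN/m³.
The centroid lies 4/2 = 2 m below the top edge, so the centroid depth is h_c = 3.4 + 2 = 5.4 m.
A = 4.55 × 4 = 18.2 m².
Resultant F = γ·h_c·A = 11.72295 × 5.4 × 18.2 = 1152.13 kN.
I_c = b·h³/12 = 4.55 × 4³/12 = 24.2667 m⁴.
Centre of pressure: y_p = y_c + I_c/(y_c·A) = 5.4 + 24.2667/(5.4 × 18.2) = 5.4 + 0.246914 = 5.64691 m along the plane.
The resultant acts 2 + 0.246914 = 2.24691 m (along the plate) below the hinge at the top edge, so the moment about the hinge is M = F × 2.24691 = 1152.13 × 2.24691 = 2588.73 kN·m.

M ≈ 2589 kN·m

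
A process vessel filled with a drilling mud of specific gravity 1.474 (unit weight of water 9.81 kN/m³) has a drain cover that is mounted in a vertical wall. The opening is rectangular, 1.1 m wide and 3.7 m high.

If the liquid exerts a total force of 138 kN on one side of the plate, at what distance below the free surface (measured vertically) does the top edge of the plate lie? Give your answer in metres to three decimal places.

d_top ≈ 0.495 m

γ = 1.474 × 9.81 = 14.45994 kN/m³.
A = 1.1 × 3.7 = 4.07 m².
From F = γ·h_c·A, the centroid depth is h_c = 138/(14.45994 × 4.07) = 2.34487 m.
The centroid lies 3.7/2 = 1.85 m below the top edge, so the top edge sits at h_top = 2.34487 − 1.85 = 0.49487 m below the surface.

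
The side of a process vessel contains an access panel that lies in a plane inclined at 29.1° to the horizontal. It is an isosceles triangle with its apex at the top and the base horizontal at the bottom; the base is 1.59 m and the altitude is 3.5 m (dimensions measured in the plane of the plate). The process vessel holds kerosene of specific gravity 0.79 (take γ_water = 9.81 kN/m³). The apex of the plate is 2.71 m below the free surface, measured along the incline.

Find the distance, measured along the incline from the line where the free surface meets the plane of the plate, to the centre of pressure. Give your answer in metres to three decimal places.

y_p = 5.178 m

γ = 0.79 × 9.81 = 7.7499 kN/m³.
Let θ = 29.1° be the plate's angle to the horizontal; measure y along the incline from where the plane meets the free surface. Vertical depth h = y·sinθ with sinθ = 0.486335.
With the apex up, the centroid sits 2h/3 = 2 × 3.5/3 = 2.33333 m below the apex, so y_c = 2.71 + 2.33333 = 5.04333 m and h_c = 5.04333 × 0.486335 = 2.45275 m.
A = ½ × 1.59 × 3.5 = 2.7825 m².
Resultant F = γ·h_c·A = 7.7499 × 2.45275 × 2.7825 = 52.8913 kN.
I_c = b·h³/36 = 1.59 × 3.5³/36 = 1.89365 m⁴.
Centre of pressure: y_p = y_c + I_c/(y_c·A) = 5.04333 + 1.89365/(5.04333 × 2.7825) = 5.04333 + 0.134942 = 5.17827 m along the plane.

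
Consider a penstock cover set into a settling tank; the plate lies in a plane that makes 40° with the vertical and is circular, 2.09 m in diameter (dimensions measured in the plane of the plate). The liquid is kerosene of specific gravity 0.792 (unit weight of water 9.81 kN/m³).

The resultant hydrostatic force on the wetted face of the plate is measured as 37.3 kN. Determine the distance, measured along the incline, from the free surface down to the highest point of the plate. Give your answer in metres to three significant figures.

y_top ≈ 0.782 m

γ = 0.792 × 9.81 = 7.76952 kN/m³.
A = π(1.045)² = 3.4307 m².
From F = γ·h_c·A, the centroid depth is h_c = 37.3/(7.76952 × 3.4307) = 1.39937 m.
The plate makes 40° with the vertical, i.e. θ = 90° − 40° = 50° to the horizontal. Measuring y along the incline from the free-surface line, vertical depth h = y·sinθ with sinθ = 0.766044.
Along the incline, y_c = h_c/sinθ = 1.39937/0.766044 = 1.82675 m.
The centroid is at the centre, 1.045 m below the top of the plate, so the highest point sits at y_top = 1.82675 − 1.045 = 0.78175 m along the incline.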